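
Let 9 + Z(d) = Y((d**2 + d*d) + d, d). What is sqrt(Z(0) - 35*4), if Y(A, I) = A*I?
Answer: I*sqrt(149) ≈ 12.207*I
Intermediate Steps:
Z(d) = -9 + d*(d + 2*d**2) (Z(d) = -9 + ((d**2 + d*d) + d)*d = -9 + ((d**2 + d**2) + d)*d = -9 + (2*d**2 + d)*d = -9 + (d + 2*d**2)*d = -9 + d*(d + 2*d**2))
sqrt(Z(0) - 35*4) = sqrt((-9 + 0**2*(1 + 2*0)) - 35*4) = sqrt((-9 + 0*(1 + 0)) - 140) = sqrt((-9 + 0*1) - 140) = sqrt((-9 + 0) - 140) = sqrt(-9 - 140) = sqrt(-149) = I*sqrt(149)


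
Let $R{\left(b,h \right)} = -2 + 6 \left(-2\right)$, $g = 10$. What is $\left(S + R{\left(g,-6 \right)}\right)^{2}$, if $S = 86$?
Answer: $5184$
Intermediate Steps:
$R{\left(b,h \right)} = -14$ ($R{\left(b,h \right)} = -2 - 12 = -14$)
$\left(S + R{\left(g,-6 \right)}\right)^{2} = \left(86 - 14\right)^{2} = 72^{2} = 5184$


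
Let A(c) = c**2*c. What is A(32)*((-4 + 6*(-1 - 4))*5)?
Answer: -5570560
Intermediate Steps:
A(c) = c**3
A(32)*((-4 + 6*(-1 - 4))*5) = 32**3*((-4 + 6*(-1 - 4))*5) = 32768*((-4 + 6*(-5))*5) = 32768*((-4 - 30)*5) = 32768*(-34*5) = 32768*(-170) = -5570560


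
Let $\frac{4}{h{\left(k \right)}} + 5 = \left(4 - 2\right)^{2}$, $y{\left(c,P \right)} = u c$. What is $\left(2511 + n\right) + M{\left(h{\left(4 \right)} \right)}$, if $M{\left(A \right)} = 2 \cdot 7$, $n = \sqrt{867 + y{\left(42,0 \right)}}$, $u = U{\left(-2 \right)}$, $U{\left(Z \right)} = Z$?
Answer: $2525 + 3 \sqrt{87} \approx 2553.0$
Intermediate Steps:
$u = -2$
$y{\left(c,P \right)} = - 2 c$
$h{\left(k \right)} = -4$ ($h{\left(k \right)} = \frac{4}{-5 + \left(4 - 2\right)^{2}} = \frac{4}{-5 + 2^{2}} = \frac{4}{-5 + 4} = \frac{4}{-1} = 4 \left(-1\right) = -4$)
$n = 3 \sqrt{87}$ ($n = \sqrt{867 - 84} = \sqrt{783} = 3 \sqrt{87} \approx 27.982$)
$M{\left(A \right)} = 14$
$\left(2511 + n\right) + M{\left(h{\left(4 \right)} \right)} = \left(2511 + 3 \sqrt{87}\right) + 14 = 2525 + 3 \sqrt{87}$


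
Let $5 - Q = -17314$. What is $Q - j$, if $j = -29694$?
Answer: $47013$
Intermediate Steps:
$Q = 17319$ ($Q = 5 - -17314 = 5 + 17314 = 17319$)
$Q - j = 17319 - -29694 = 17319 + 29694 = 47013$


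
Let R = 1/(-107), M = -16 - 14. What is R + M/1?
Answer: -3211/107 ≈ -30.009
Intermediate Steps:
M = -30
R = -1/107 ≈ -0.0093458
R + M/1 = -1/107 - 30/1 = -1/107 - 30*1 = -1/107 - 30 = -3211/107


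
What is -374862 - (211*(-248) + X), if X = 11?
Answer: -322545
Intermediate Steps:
-374862 - (211*(-248) + X) = -374862 - (211*(-248) + 11) = -374862 - (-52328 + 11) = -374862 - 1*(-52317) = -374862 + 52317 = -322545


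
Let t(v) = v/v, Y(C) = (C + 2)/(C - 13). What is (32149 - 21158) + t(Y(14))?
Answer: 10992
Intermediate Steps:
Y(C) = (2 + C)/(-13 + C)
t(v) = 1
(32149 - 21158) + t(Y(14)) = (32149 - 21158) + 1 = 10991 + 1 = 10992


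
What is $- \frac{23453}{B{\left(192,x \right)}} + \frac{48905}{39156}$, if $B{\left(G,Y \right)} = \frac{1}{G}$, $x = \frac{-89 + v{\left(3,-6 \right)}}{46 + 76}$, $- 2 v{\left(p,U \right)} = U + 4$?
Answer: $- \frac{176318479351}{39156} \approx -4.503 \cdot 10^{6}$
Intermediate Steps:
$v{\left(p,U \right)} = -2 - \frac{U}{2}$ ($v{\left(p,U \right)} = - \frac{U + 4}{2} = - \frac{4 + U}{2} = -2 - \frac{U}{2}$)
$x = - \frac{44}{61}$ ($x = \frac{-89 - -1}{46 + 76} = \frac{-89 + \left(-2 + 3\right)}{122} = \left(-89 + 1\right) \frac{1}{122} = \left(-88\right) \frac{1}{122} = - \frac{44}{61} \approx -0.72131$)
$- \frac{23453}{B{\left(192,x \right)}} + \frac{48905}{39156} = - \frac{23453}{\frac{1}{192}} + \frac{48905}{39156} = - 23453 \frac{1}{\frac{1}{192}} + 48905 \cdot \frac{1}{39156} = \left(-23453\right) 192 + \frac{48905}{39156} = -4502976 + \frac{48905}{39156} = - \frac{176318479351}{39156}$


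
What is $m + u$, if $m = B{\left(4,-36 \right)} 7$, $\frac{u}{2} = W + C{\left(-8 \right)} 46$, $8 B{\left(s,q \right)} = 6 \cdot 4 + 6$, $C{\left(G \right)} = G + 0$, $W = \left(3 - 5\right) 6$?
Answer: $- \frac{2935}{4} \approx -733.75$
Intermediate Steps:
$W = -12$ ($W = \left(-2\right) 6 = -12$)
$C{\left(G \right)} = G$
$B{\left(s,q \right)} = \frac{15}{4}$ ($B{\left(s,q \right)} = \frac{6 \cdot 4 + 6}{8} = \frac{24 + 6}{8} = \frac{1}{8} \cdot 30 = \frac{15}{4}$)
$u = -760$ ($u = 2 \left(-12 - 368\right) = 2 \left(-380\right) = -760$)
$m = \frac{105}{4}$ ($m = \frac{15}{4} \cdot 7 = \frac{105}{4} \approx 26.25$)
$m + u = \frac{105}{4} - 760 = - \frac{2935}{4}$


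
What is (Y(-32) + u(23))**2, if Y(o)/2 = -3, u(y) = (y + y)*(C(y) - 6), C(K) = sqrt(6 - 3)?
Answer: 85872 - 25944*sqrt(3) ≈ 40936.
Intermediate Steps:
C(K) = sqrt(3)
u(y) = 2*y*(-6 + sqrt(3)) (u(y) = (y + y)*(sqrt(3) - 6) = (2*y)*(-6 + sqrt(3)) = 2*y*(-6 + sqrt(3)))
Y(o) = -6 (Y(o) = 2*(-3) = -6)
(Y(-32) + u(23))**2 = (-6 + 2*23*(-6 + sqrt(3)))**2 = (-6 + (-276 + 46*sqrt(3)))**2 = (-282 + 46*sqrt(3))**2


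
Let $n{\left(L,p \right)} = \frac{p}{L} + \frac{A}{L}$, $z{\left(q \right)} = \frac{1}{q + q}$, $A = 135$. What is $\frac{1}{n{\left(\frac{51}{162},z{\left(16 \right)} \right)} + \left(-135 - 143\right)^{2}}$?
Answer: $\frac{272}{21137915} \approx 1.2868 \cdot 10^{-5}$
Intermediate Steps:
$z{\left(q \right)} = \frac{1}{2 q}$
$n{\left(L,p \right)} = \frac{135}{L} + \frac{p}{L}$ ($n{\left(L,p \right)} = \frac{p}{L} + \frac{135}{L} = \frac{135}{L} + \frac{p}{L}$)
$\frac{1}{n{\left(\frac{51}{162},z{\left(16 \right)} \right)} + \left(-135 - 143\right)^{2}} = \frac{1}{\frac{135 + \frac{1}{2 \cdot 16}}{51 \cdot \frac{1}{162}} + \left(-135 - 143\right)^{2}} = \frac{1}{\frac{135 + \frac{1}{2} \cdot \frac{1}{16}}{51 \cdot \frac{1}{162}} + \left(-278\right)^{2}} = \frac{1}{\frac{135 + \frac{1}{32}}{\frac{17}{54}} + 77284} = \frac{1}{\frac{54}{17} \cdot \frac{4321}{32} + 77284} = \frac{1}{\frac{116667}{272} + 77284} = \frac{1}{\frac{21137915}{272}} = \frac{272}{21137915}$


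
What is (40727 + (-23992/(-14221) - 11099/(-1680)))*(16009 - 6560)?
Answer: 9195939773384551/23891280 ≈ 3.8491e+8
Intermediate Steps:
(40727 + (-23992/(-14221) - 11099/(-1680)))*(16009 - 6560) = (40727 + (-23992*(-1/14221) - 11099*(-1/1680)))*9449 = (40727 + (23992/14221 + 11099/1680))*9449 = (40727 + 198145439/23891280)*9449 = (973218305999/23891280)*9449 = 9195939773384551/23891280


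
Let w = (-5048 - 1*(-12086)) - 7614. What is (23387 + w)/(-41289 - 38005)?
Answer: -22811/79294 ≈ -0.28768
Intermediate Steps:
w = -576 (w = (-5048 + 12086) - 7614 = 7038 - 7614 = -576)
(23387 + w)/(-41289 - 38005) = (23387 - 576)/(-41289 - 38005) = 22811/(-79294) = 22811*(-1/79294) = -22811/79294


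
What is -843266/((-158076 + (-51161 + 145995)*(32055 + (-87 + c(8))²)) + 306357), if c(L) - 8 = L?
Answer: -843266/3518110345 ≈ -0.00023969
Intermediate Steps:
c(L) = 8 + L
-843266/((-158076 + (-51161 + 145995)*(32055 + (-87 + c(8))²)) + 306357) = -843266/((-158076 + (-51161 + 145995)*(32055 + (-87 + (8 + 8))²)) + 306357) = -843266/((-158076 + 94834*(32055 + (-87 + 16)²)) + 306357) = -843266/((-158076 + 94834*(32055 + (-71)²)) + 306357) = -843266/((-158076 + 94834*(32055 + 5041)) + 306357) = -843266/((-158076 + 94834*37096) + 306357) = -843266/((-158076 + 3517962064) + 306357) = -843266/(3517803988 + 306357) = -843266/3518110345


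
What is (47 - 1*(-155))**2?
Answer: 40804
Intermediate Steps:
(47 - 1*(-155))**2 = (47 + 155)**2 = 202**2 = 40804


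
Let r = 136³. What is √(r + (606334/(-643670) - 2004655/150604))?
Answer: √1477385497250102831120797495/24234819170 ≈ 1586.0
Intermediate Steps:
r = 2515456
√(r + (606334/(-643670) - 2004655/150604)) = √(2515456 + (606334/(-643670) - 2004655/150604)) = √(2515456 + (606334*(-1/643670) - 2004655*1/150604)) = √(2515456 + (-303167/321835 - 2004655/150604)) = √(2515456 - 690826304793/48469638340) = √(121922551753878247/48469638340) = √1477385497250102831120797495/24234819170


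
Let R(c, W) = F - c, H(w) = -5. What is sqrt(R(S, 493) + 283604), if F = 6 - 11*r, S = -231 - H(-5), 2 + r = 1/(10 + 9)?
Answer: sqrt(102472529)/19 ≈ 532.78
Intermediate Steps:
r = -37/19 (r = -2 + 1/(10 + 9) = -2 + 1/19 = -37/19 ≈ -1.9474)
S = -226 (S = -231 - 1*(-5) = -231 + 5 = -226)
F = 521/19 (F = 6 - 11*(-37/19) = 6 + 407/19 = 521/19 ≈ 27.421)
R(c, W) = 521/19 - c
sqrt(R(S, 493) + 283604) = sqrt((521/19 - 1*(-226)) + 283604) = sqrt((521/19 + 226) + 283604) = sqrt(4815/19 + 283604) = sqrt(5393291/19) = sqrt(102472529)/19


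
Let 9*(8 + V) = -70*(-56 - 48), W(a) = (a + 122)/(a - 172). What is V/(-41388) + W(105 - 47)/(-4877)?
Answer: -164185036/8629056549 ≈ -0.019027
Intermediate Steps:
W(a) = (122 + a)/(-172 + a)
V = 7208/9 (V = -8 + (-70*(-56 - 48))/9 = -8 + (-70*(-104))/9 = -8 + (1/9)*7280 = -8 + 7280/9 = 7208/9 ≈ 800.89)
V/(-41388) + W(105 - 47)/(-4877) = (7208/9)/(-41388) + ((122 + (105 - 47))/(-172 + (105 - 47)))/(-4877) = (7208/9)*(-1/41388) + ((122 + 58)/(-172 + 58))*(-1/4877) = -1802/93123 + (180/(-114))*(-1/4877) = -1802/93123 - 1/114*180*(-1/4877) = -1802/93123 - 30/19*(-1/4877) = -1802/93123 + 30/92663 = -164185036/8629056549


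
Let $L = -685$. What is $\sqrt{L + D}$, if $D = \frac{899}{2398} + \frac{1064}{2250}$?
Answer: $\frac{i \sqrt{22129602951610}}{179850} \approx 26.156 i$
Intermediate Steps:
$D = \frac{2287111}{2697750}$ ($D = 899 \cdot \frac{1}{2398} + 1064 \cdot \frac{1}{2250} = \frac{899}{2398} + \frac{532}{1125} = \frac{2287111}{2697750} \approx 0.84778$)
$\sqrt{L + D} = \sqrt{-685 + \frac{2287111}{2697750}} = \sqrt{- \frac{1845671639}{2697750}} = \frac{i \sqrt{22129602951610}}{179850}$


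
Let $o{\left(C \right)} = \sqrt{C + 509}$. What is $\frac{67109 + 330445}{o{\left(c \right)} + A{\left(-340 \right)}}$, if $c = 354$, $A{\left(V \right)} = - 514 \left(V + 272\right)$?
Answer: $\frac{13895307408}{1221641441} - \frac{397554 \sqrt{863}}{1221641441} \approx 11.365$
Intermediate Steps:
$A{\left(V \right)} = -139808 - 514 V$ ($A{\left(V \right)} = - 514 \left(272 + V\right) = -139808 - 514 V$)
$o{\left(C \right)} = \sqrt{509 + C}$
$\frac{67109 + 330445}{o{\left(c \right)} + A{\left(-340 \right)}} = \frac{67109 + 330445}{\sqrt{509 + 354} - -34952} = \frac{397554}{\sqrt{863} + \left(-139808 + 174760\right)} = \frac{397554}{\sqrt{863} + 34952} = \frac{397554}{34952 + \sqrt{863}}$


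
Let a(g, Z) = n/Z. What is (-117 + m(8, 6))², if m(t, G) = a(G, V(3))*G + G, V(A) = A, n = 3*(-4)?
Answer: 18225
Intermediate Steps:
n = -12
a(g, Z) = -12/Z
m(t, G) = -3*G (m(t, G) = (-12/3)*G + G = (-12*⅓)*G + G = -4*G + G = -3*G)
(-117 + m(8, 6))² = (-117 - 3*6)² = (-117 - 18)² = (-135)² = 18225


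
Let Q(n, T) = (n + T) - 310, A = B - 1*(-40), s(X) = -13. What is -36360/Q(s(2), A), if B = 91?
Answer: 1515/8 ≈ 189.38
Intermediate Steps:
A = 131 (A = 91 - 1*(-40) = 91 + 40 = 131)
Q(n, T) = -310 + T + n (Q(n, T) = (T + n) - 310 = -310 + T + n)
-36360/Q(s(2), A) = -36360/(-310 + 131 - 13) = -36360/(-192) = -36360*(-1/192) = 1515/8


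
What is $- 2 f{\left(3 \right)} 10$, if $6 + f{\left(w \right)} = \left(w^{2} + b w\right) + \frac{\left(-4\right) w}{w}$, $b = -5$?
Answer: $320$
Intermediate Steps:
$f{\left(w \right)} = -10 + w^{2} - 5 w$ ($f{\left(w \right)} = -6 + \left(\left(w^{2} - 5 w\right) + \frac{\left(-4\right) w}{w}\right) = -6 - \left(4 - w^{2} + 5 w\right) = -10 + w^{2} - 5 w$)
$- 2 f{\left(3 \right)} 10 = - 2 \left(-10 + 3^{2} - 15\right) 10 = - 2 \left(-10 + 9 - 15\right) 10 = \left(-2\right) \left(-16\right) 10 = 32 \cdot 10 = 320$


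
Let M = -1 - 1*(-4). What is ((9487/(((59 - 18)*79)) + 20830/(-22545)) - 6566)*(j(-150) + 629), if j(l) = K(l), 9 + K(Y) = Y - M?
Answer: -44768887405019/14604651 ≈ -3.0654e+6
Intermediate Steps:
M = 3 (M = -1 + 4 = 3)
K(Y) = -12 + Y (K(Y) = -9 + (Y - 1*3) = -9 + (Y - 3) = -9 + (-3 + Y) = -12 + Y)
j(l) = -12 + l
((9487/(((59 - 18)*79)) + 20830/(-22545)) - 6566)*(j(-150) + 629) = ((9487/(((59 - 18)*79)) + 20830/(-22545)) - 6566)*((-12 - 150) + 629) = ((9487/((41*79)) + 20830*(-1/22545)) - 6566)*(-162 + 629) = ((9487/3239 - 4166/4509) - 6566)*467 = (29283209/14604651 - 6566)*467 = -95864855257/14604651*467 = -44768887405019/14604651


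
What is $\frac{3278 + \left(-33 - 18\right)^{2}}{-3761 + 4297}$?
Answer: $\frac{5879}{536} \approx 10.968$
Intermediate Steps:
$\frac{3278 + \left(-33 - 18\right)^{2}}{-3761 + 4297} = \frac{3278 + \left(-51\right)^{2}}{536} = \left(3278 + 2601\right) \frac{1}{536} = 5879 \cdot \frac{1}{536} = \frac{5879}{536}$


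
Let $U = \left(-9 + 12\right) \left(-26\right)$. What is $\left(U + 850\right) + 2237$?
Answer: $3009$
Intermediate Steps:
$U = -78$ ($U = 3 \left(-26\right) = -78$)
$\left(U + 850\right) + 2237 = \left(-78 + 850\right) + 2237 = 772 + 2237 = 3009$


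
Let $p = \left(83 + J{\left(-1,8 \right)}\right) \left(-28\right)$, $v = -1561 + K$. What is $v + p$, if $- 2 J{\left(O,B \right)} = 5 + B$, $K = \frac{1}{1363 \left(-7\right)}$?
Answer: $- \frac{35330324}{9541} \approx -3703.0$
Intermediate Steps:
$K = - \frac{1}{9541}$ ($K = \frac{1}{-9541} = - \frac{1}{9541} \approx -0.00010481$)
$J{\left(O,B \right)} = - \frac{5}{2} - \frac{B}{2}$ ($J{\left(O,B \right)} = - \frac{5 + B}{2} = - \frac{5}{2} - \frac{B}{2}$)
$v = - \frac{14893502}{9541}$ ($v = -1561 - \frac{1}{9541} = - \frac{14893502}{9541} \approx -1561.0$)
$p = -2142$ ($p = \left(83 - \frac{13}{2}\right) \left(-28\right) = \frac{153}{2} \left(-28\right) = -2142$)
$v + p = - \frac{14893502}{9541} - 2142 = - \frac{35330324}{9541}$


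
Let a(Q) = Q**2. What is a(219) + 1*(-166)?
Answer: 47795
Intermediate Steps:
a(219) + 1*(-166) = 219**2 + 1*(-166) = 47961 - 166 = 47795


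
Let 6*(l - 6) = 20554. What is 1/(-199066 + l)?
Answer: -3/586903 ≈ -5.1116e-6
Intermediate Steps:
l = 10295/3 (l = 6 + (1/6)*20554 = 6 + 10277/3 = 10295/3 ≈ 3431.7)
1/(-199066 + l) = 1/(-199066 + 10295/3) = 1/(-586903/3) = -3/586903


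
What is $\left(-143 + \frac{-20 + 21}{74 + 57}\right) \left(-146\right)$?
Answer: $\frac{2734872}{131} \approx 20877.0$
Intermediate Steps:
$\left(-143 + \frac{-20 + 21}{74 + 57}\right) \left(-146\right) = \left(-143 + 1 \cdot \frac{1}{131}\right) \left(-146\right) = \left(-143 + \frac{1}{131}\right) \left(-146\right) = \left(- \frac{18732}{131}\right) \left(-146\right) = \frac{2734872}{131}$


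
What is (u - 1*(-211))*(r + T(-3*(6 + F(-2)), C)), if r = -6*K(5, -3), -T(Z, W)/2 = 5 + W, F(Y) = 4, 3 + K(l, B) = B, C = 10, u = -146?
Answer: 390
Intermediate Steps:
K(l, B) = -3 + B
T(Z, W) = -10 - 2*W (T(Z, W) = -2*(5 + W) = -10 - 2*W)
r = 36 (r = -6*(-3 - 3) = -6*(-6) = 36)
(u - 1*(-211))*(r + T(-3*(6 + F(-2)), C)) = (-146 - 1*(-211))*(36 + (-10 - 2*10)) = (-146 + 211)*(36 + (-10 - 20)) = 65*(36 - 30) = 65*6 = 390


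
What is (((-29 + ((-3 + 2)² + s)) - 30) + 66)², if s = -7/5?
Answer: 1089/25 ≈ 43.560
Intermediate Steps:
s = -7/5 (s = -7*⅕ = -7/5 ≈ -1.4000)
(((-29 + ((-3 + 2)² + s)) - 30) + 66)² = (((-29 + ((-3 + 2)² - 7/5)) - 30) + 66)² = (((-29 + ((-1)² - 7/5)) - 30) + 66)² = (((-29 + (1 - 7/5)) - 30) + 66)² = (((-29 - ⅖) - 30) + 66)² = ((-147/5 - 30) + 66)² = (-297/5 + 66)² = (33/5)² = 1089/25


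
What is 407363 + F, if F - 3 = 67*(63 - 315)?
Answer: 390482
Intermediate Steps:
F = -16881 (F = 3 + 67*(63 - 315) = 3 + 67*(-252) = 3 - 16884 = -16881)
407363 + F = 407363 - 16881 = 390482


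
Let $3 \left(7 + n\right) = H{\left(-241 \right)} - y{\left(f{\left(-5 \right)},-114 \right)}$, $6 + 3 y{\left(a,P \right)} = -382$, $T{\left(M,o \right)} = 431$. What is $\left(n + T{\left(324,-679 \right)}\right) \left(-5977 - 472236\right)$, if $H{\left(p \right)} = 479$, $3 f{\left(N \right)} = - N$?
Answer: $- \frac{2697599533}{9} \approx -2.9973 \cdot 10^{8}$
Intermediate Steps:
$f{\left(N \right)} = - \frac{N}{3}$ ($f{\left(N \right)} = \frac{\left(-1\right) N}{3} = - \frac{N}{3}$)
$y{\left(a,P \right)} = - \frac{388}{3}$ ($y{\left(a,P \right)} = -2 + \frac{1}{3} \left(-382\right) = -2 - \frac{382}{3} = - \frac{388}{3}$)
$n = \frac{1762}{9}$ ($n = -7 + \frac{479 - - \frac{388}{3}}{3} = -7 + \frac{479 + \frac{388}{3}}{3} = -7 + \frac{1}{3} \cdot \frac{1825}{3} = -7 + \frac{1825}{9} = \frac{1762}{9} \approx 195.78$)
$\left(n + T{\left(324,-679 \right)}\right) \left(-5977 - 472236\right) = \left(\frac{1762}{9} + 431\right) \left(-5977 - 472236\right) = \frac{5641}{9} \left(-478213\right) = - \frac{2697599533}{9}$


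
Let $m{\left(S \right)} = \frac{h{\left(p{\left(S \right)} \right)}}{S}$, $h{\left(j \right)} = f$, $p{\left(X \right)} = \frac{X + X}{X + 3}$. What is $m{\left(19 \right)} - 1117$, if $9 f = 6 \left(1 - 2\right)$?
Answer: $- \frac{63671}{57} \approx -1117.0$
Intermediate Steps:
$p{\left(X \right)} = \frac{2 X}{3 + X}$
$f = - \frac{2}{3}$ ($f = \frac{6 \left(1 - 2\right)}{9} = \frac{6 \left(-1\right)}{9} = \frac{1}{9} \left(-6\right) = - \frac{2}{3} \approx -0.66667$)
$h{\left(j \right)} = - \frac{2}{3}$
$m{\left(S \right)} = - \frac{2}{3 S}$
$m{\left(19 \right)} - 1117 = - \frac{2}{3 \cdot 19} - 1117 = \left(- \frac{2}{3}\right) \frac{1}{19} - 1117 = - \frac{2}{57} - 1117 = - \frac{63671}{57}$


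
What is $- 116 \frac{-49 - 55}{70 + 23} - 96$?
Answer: $\frac{3136}{93} \approx 33.72$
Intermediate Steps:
$- 116 \frac{-49 - 55}{70 + 23} - 96 = - 116 \left(- \frac{104}{93}\right) - 96 = - 116 \left(\left(-104\right) \frac{1}{93}\right) - 96 = \left(-116\right) \left(- \frac{104}{93}\right) - 96 = \frac{12064}{93} - 96 = \frac{3136}{93}$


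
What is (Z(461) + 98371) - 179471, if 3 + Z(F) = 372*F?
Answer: 90389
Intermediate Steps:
Z(F) = -3 + 372*F
(Z(461) + 98371) - 179471 = ((-3 + 372*461) + 98371) - 179471 = ((-3 + 171492) + 98371) - 179471 = (171489 + 98371) - 179471 = 269860 - 179471 = 90389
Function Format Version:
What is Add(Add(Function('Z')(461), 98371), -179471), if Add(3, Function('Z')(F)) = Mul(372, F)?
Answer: 90389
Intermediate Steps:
Function('Z')(F) = Add(-3, Mul(372, F))
Add(Add(Function('Z')(461), 98371), -179471) = Add(Add(Add(-3, Mul(372, 461)), 98371), -179471) = Add(Add(Add(-3, 171492), 98371), -179471) = Add(Add(171489, 98371), -179471) = Add(269860, -179471) = 90389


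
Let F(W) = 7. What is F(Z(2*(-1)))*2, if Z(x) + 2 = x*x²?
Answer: 14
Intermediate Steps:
Z(x) = -2 + x³ (Z(x) = -2 + x*x² = -2 + x³)
F(Z(2*(-1)))*2 = 7*2 = 14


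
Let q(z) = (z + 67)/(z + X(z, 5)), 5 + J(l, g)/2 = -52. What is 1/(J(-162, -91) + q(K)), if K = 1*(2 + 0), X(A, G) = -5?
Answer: -1/137 ≈ -0.0072993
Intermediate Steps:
J(l, g) = -114 (J(l, g) = -10 + 2*(-52) = -10 - 104 = -114)
K = 2 (K = 1*2 = 2)
q(z) = (67 + z)/(-5 + z) (q(z) = (z + 67)/(z - 5) = (67 + z)/(-5 + z))
1/(J(-162, -91) + q(K)) = 1/(-114 + (67 + 2)/(-5 + 2)) = 1/(-114 + 69/(-3)) = 1/(-114 - 1/3*69) = 1/(-114 - 23) = 1/(-137) = -1/137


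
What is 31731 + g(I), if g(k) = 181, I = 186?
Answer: 31912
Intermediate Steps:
31731 + g(I) = 31731 + 181 = 31912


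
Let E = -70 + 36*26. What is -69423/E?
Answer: -69423/866 ≈ -80.165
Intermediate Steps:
E = 866 (E = -70 + 936 = 866)
-69423/E = -69423/866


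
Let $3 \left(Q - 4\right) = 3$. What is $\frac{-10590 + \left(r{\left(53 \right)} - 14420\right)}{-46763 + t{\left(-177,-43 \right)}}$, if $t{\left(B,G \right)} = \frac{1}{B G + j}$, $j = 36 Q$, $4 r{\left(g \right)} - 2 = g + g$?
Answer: $\frac{194642553}{364330532} \approx 0.53425$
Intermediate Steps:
$r{\left(g \right)} = \frac{1}{2} + \frac{g}{2}$ ($r{\left(g \right)} = \frac{1}{2} + \frac{g + g}{4} = \frac{1}{2} + \frac{2 g}{4} = \frac{1}{2} + \frac{g}{2}$)
$Q = 5$ ($Q = 4 + \frac{1}{3} \cdot 3 = 4 + 1 = 5$)
$j = 180$ ($j = 36 \cdot 5 = 180$)
$t{\left(B,G \right)} = \frac{1}{180 + B G}$ ($t{\left(B,G \right)} = \frac{1}{B G + 180} = \frac{1}{180 + B G}$)
$\frac{-10590 + \left(r{\left(53 \right)} - 14420\right)}{-46763 + t{\left(-177,-43 \right)}} = \frac{-10590 + \left(\left(\frac{1}{2} + \frac{1}{2} \cdot 53\right) - 14420\right)}{-46763 + \frac{1}{180 - -7611}} = \frac{-10590 + \left(\left(\frac{1}{2} + \frac{53}{2}\right) - 14420\right)}{-46763 + \frac{1}{180 + 7611}} = \frac{-10590 + \left(27 - 14420\right)}{-46763 + \frac{1}{7791}} = \frac{-10590 - 14393}{-46763 + \frac{1}{7791}} = - \frac{24983}{- \frac{364330532}{7791}} = \left(-24983\right) \left(- \frac{7791}{364330532}\right) = \frac{194642553}{364330532}$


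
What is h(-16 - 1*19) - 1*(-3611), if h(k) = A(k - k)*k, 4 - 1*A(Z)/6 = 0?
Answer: 2771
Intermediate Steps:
A(Z) = 24 (A(Z) = 24 - 6*0 = 24 + 0 = 24)
h(k) = 24*k
h(-16 - 1*19) - 1*(-3611) = 24*(-16 - 1*19) - 1*(-3611) = 24*(-16 - 19) + 3611 = 24*(-35) + 3611 = -840 + 3611 = 2771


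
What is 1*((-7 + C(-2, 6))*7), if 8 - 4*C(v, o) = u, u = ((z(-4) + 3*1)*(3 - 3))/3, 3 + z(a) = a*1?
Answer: -35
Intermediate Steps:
z(a) = -3 + a (z(a) = -3 + a*1 = -3 + a)
u = 0 (u = (((-3 - 4) + 3*1)*(3 - 3))/3 = ((-7 + 3)*0)*(⅓) = -4*0*(⅓) = 0*(⅓) = 0)
C(v, o) = 2 (C(v, o) = 2 - ¼*0 = 2 + 0 = 2)
1*((-7 + C(-2, 6))*7) = 1*((-7 + 2)*7) = 1*(-5*7) = 1*(-35) = -35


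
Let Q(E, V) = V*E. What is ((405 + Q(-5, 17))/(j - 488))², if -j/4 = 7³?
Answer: 256/8649 ≈ 0.029599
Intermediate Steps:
j = -1372 (j = -4*7³ = -4*343 = -1372)
Q(E, V) = E*V
((405 + Q(-5, 17))/(j - 488))² = ((405 - 5*17)/(-1372 - 488))² = ((405 - 85)/(-1860))² = (320*(-1/1860))² = (-16/93)² = 256/8649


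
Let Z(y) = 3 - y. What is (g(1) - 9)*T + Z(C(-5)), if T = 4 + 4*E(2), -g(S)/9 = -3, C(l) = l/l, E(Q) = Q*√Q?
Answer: 74 + 144*√2 ≈ 277.65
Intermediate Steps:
E(Q) = Q^(3/2)
C(l) = 1
g(S) = 27 (g(S) = -9*(-3) = 27)
T = 4 + 8*√2 (T = 4 + 4*2^(3/2) = 4 + 4*(2*√2) = 4 + 8*√2 ≈ 15.314)
(g(1) - 9)*T + Z(C(-5)) = (27 - 9)*(4 + 8*√2) + (3 - 1*1) = 18*(4 + 8*√2) + (3 - 1) = (72 + 144*√2) + 2 = 74 + 144*√2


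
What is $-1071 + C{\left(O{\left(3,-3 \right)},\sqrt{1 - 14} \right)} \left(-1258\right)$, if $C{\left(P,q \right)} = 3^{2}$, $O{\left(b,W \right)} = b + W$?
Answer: $-12393$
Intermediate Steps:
$O{\left(b,W \right)} = W + b$
$C{\left(P,q \right)} = 9$
$-1071 + C{\left(O{\left(3,-3 \right)},\sqrt{1 - 14} \right)} \left(-1258\right) = -1071 + 9 \left(-1258\right) = -1071 - 11322 = -12393$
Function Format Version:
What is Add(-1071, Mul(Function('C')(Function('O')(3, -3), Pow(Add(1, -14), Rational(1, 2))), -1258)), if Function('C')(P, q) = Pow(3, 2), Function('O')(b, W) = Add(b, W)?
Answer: -12393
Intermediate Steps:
Function('O')(b, W) = Add(W, b)
Function('C')(P, q) = 9
Add(-1071, Mul(Function('C')(Function('O')(3, -3), Pow(Add(1, -14), Rational(1, 2))), -1258)) = Add(-1071, Mul(9, -1258)) = Add(-1071, -11322) = -12393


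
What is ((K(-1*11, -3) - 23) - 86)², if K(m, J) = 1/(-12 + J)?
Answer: 2676496/225 ≈ 11896.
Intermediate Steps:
((K(-1*11, -3) - 23) - 86)² = ((1/(-12 - 3) - 23) - 86)² = ((1/(-15) - 23) - 86)² = ((-1/15 - 23) - 86)² = (-346/15 - 86)² = (-1636/15)² = 2676496/225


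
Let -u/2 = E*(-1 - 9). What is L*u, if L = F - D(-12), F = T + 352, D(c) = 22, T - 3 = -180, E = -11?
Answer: -33660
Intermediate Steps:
T = -177 (T = 3 - 180 = -177)
F = 175 (F = -177 + 352 = 175)
L = 153 (L = 175 - 1*22 = 175 - 22 = 153)
u = -220 (u = -(-22)*(-1 - 9) = -(-22)*(-10) = -2*110 = -220)
L*u = 153*(-220) = -33660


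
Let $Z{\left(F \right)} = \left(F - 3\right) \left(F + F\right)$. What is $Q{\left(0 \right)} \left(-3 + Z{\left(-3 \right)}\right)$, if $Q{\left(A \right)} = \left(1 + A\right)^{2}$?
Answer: $33$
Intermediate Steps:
$Z{\left(F \right)} = 2 F \left(-3 + F\right)$ ($Z{\left(F \right)} = \left(-3 + F\right) 2 F = 2 F \left(-3 + F\right)$)
$Q{\left(0 \right)} \left(-3 + Z{\left(-3 \right)}\right) = \left(1 + 0\right)^{2} \left(-3 + 2 \left(-3\right) \left(-3 - 3\right)\right) = 1^{2} \left(-3 + 2 \left(-3\right) \left(-6\right)\right) = 1 \left(-3 + 36\right) = 1 \cdot 33 = 33$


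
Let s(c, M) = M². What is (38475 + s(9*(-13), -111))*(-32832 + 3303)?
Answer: -1499955084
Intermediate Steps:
(38475 + s(9*(-13), -111))*(-32832 + 3303) = (38475 + (-111)²)*(-32832 + 3303) = (38475 + 12321)*(-29529) = 50796*(-29529) = -1499955084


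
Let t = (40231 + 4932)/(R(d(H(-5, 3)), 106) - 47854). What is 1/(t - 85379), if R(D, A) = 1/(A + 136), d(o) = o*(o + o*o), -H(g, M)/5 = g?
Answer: -11580667/988756697239 ≈ -1.1712e-5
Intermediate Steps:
H(g, M) = -5*g
d(o) = o*(o + o**2)
R(D, A) = 1/(136 + A)
t = -10929446/11580667 (t = (40231 + 4932)/(1/(136 + 106) - 47854) = 45163/(1/242 - 47854) = 45163/(-11580667/242) = 45163*(-242/11580667) = -10929446/11580667 ≈ -0.94377)
1/(t - 85379) = 1/(-10929446/11580667 - 85379) = 1/(-988756697239/11580667) = -11580667/988756697239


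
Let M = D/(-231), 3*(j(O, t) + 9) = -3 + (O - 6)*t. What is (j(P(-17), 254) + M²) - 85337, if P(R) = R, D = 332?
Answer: -4658002697/53361 ≈ -87292.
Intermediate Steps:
j(O, t) = -10 + t*(-6 + O)/3 (j(O, t) = -9 + (-3 + (O - 6)*t)/3 = -9 + (-3 + (-6 + O)*t)/3 = -9 + (-3 + t*(-6 + O))/3 = -9 + (-1 + t*(-6 + O)/3) = -10 + t*(-6 + O)/3)
M = -332/231 (M = 332/(-231) = 332*(-1/231) = -332/231 ≈ -1.4372)
(j(P(-17), 254) + M²) - 85337 = ((-10 - 2*254 + (⅓)*(-17)*254) + (-332/231)²) - 85337 = ((-10 - 508 - 4318/3) + 110224/53361) - 85337 = (-5872/3 + 110224/53361) - 85337 = -104335040/53361 - 85337 = -4658002697/53361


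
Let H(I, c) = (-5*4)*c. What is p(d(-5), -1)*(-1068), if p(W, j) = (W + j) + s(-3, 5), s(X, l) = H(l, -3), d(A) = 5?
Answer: -68352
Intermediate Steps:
H(I, c) = -20*c
s(X, l) = 60 (s(X, l) = -20*(-3) = 60)
p(W, j) = 60 + W + j (p(W, j) = (W + j) + 60 = 60 + W + j)
p(d(-5), -1)*(-1068) = (60 + 5 - 1)*(-1068) = 64*(-1068) = -68352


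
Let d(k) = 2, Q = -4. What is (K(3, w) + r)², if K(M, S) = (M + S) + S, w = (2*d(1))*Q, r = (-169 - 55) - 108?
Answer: 130321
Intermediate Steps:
r = -332 (r = -224 - 108 = -332)
w = -16 (w = (2*2)*(-4) = 4*(-4) = -16)
K(M, S) = M + 2*S
(K(3, w) + r)² = ((3 + 2*(-16)) - 332)² = ((3 - 32) - 332)² = (-29 - 332)² = (-361)² = 130321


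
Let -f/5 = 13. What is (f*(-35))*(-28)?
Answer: -63700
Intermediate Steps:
f = -65 (f = -5*13 = -65)
(f*(-35))*(-28) = -65*(-35)*(-28) = 2275*(-28) = -63700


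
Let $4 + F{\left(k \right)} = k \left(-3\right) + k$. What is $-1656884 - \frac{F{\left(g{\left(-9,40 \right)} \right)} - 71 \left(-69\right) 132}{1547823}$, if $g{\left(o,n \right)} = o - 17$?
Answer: $- \frac{854854603416}{515941} \approx -1.6569 \cdot 10^{6}$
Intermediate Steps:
$g{\left(o,n \right)} = -17 + o$ ($g{\left(o,n \right)} = o - 17 = -17 + o$)
$F{\left(k \right)} = -4 - 2 k$ ($F{\left(k \right)} = -4 + \left(k \left(-3\right) + k\right) = -4 + \left(- 3 k + k\right) = -4 - 2 k$)
$-1656884 - \frac{F{\left(g{\left(-9,40 \right)} \right)} - 71 \left(-69\right) 132}{1547823} = -1656884 - \frac{\left(-4 - 2 \left(-17 - 9\right)\right) - 71 \left(-69\right) 132}{1547823} = -1656884 - \left(\left(-4 - -52\right) - \left(-4899\right) 132\right) \frac{1}{1547823} = -1656884 - \left(\left(-4 + 52\right) - -646668\right) \frac{1}{1547823} = -1656884 - \left(48 + 646668\right) \frac{1}{1547823} = -1656884 - 646716 \cdot \frac{1}{1547823} = -1656884 - \frac{215572}{515941} = - \frac{854854603416}{515941}$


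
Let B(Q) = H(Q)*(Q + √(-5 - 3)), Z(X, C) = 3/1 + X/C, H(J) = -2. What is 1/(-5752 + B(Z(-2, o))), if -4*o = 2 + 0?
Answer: I/(2*(-2883*I + 2*√2)) ≈ -0.00017343 + 1.7015e-7*I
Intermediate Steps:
o = -½ (o = -(2 + 0)/4 = -¼*2 = -½ ≈ -0.50000)
Z(X, C) = 3 + X/C (Z(X, C) = 3*1 + X/C = 3 + X/C)
B(Q) = -2*Q - 4*I*√2 (B(Q) = -2*(Q + √(-5 - 3)) = -2*(Q + √(-8)) = -2*(Q + 2*I*√2) = -2*Q - 4*I*√2)
1/(-5752 + B(Z(-2, o))) = 1/(-5752 + (-2*(3 - 2/(-½)) - 4*I*√2)) = 1/(-5752 + (-2*(3 - 2*(-2)) - 4*I*√2)) = 1/(-5752 + (-2*(3 + 4) - 4*I*√2)) = 1/(-5752 + (-2*7 - 4*I*√2)) = 1/(-5752 + (-14 - 4*I*√2)) = 1/(-5766 - 4*I*√2)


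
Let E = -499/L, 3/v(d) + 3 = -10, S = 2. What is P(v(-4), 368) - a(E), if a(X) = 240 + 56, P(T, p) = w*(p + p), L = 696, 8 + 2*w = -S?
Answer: -3976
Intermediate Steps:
v(d) = -3/13 (v(d) = 3/(-3 - 10) = 3/(-13) = 3*(-1/13) = -3/13)
w = -5 (w = -4 + (-1*2)/2 = -4 + (½)*(-2) = -4 - 1 = -5)
P(T, p) = -10*p (P(T, p) = -5*(p + p) = -10*p)
E = -499/696 ≈ -0.71695
a(X) = 296
P(v(-4), 368) - a(E) = -10*368 - 1*296 = -3680 - 296 = -3976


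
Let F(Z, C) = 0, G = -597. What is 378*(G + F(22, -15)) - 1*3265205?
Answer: -3490871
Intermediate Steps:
378*(G + F(22, -15)) - 1*3265205 = 378*(-597 + 0) - 1*3265205 = 378*(-597) - 3265205 = -225666 - 3265205 = -3490871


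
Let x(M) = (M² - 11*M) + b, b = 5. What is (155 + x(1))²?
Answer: 22500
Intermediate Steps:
x(M) = 5 + M² - 11*M (x(M) = (M² - 11*M) + 5 = 5 + M² - 11*M)
(155 + x(1))² = (155 + (5 + 1² - 11*1))² = (155 + (5 + 1 - 11))² = (155 - 5)² = 150² = 22500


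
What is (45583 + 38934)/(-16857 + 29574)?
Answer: 84517/12717 ≈ 6.6460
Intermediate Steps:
(45583 + 38934)/(-16857 + 29574) = 84517/12717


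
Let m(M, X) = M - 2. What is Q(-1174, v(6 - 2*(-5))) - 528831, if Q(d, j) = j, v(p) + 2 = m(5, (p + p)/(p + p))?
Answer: -528830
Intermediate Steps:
m(M, X) = -2 + M
v(p) = 1 (v(p) = -2 + (-2 + 5) = -2 + 3 = 1)
Q(-1174, v(6 - 2*(-5))) - 528831 = 1 - 528831 = -528830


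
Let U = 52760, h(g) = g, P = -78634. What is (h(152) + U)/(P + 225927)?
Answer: 52912/147293 ≈ 0.35923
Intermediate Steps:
(h(152) + U)/(P + 225927) = (152 + 52760)/(-78634 + 225927) = 52912/147293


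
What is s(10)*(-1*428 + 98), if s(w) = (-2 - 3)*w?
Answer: 16500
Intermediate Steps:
s(w) = -5*w
s(10)*(-1*428 + 98) = (-5*10)*(-1*428 + 98) = -50*(-428 + 98) = -50*(-330) = 16500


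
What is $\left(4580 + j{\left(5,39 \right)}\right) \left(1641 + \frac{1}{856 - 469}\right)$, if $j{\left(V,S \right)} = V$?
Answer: $\frac{2911786780}{387} \approx 7.524 \cdot 10^{6}$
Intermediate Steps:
$\left(4580 + j{\left(5,39 \right)}\right) \left(1641 + \frac{1}{856 - 469}\right) = \left(4580 + 5\right) \left(1641 + \frac{1}{856 - 469}\right) = 4585 \left(1641 + \frac{1}{387}\right) = 4585 \cdot \frac{635068}{387} = \frac{2911786780}{387}$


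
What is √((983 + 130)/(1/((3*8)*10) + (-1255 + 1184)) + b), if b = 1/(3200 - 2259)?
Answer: I*√4029956099746819/16033699 ≈ 3.9593*I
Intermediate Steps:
b = 1/941 ≈ 0.0010627
√((983 + 130)/(1/((3*8)*10) + (-1255 + 1184)) + b) = √((983 + 130)/(1/((3*8)*10) + (-1255 + 1184)) + 1/941) = √(1113/(1/(24*10) - 71) + 1/941) = √(1113/(1/240 - 71) + 1/941) = √(1113/(-17039/240) + 1/941) = √(1113*(-240/17039) + 1/941) = √(-267120/17039 + 1/941) = √(-251342881/16033699) = I*√4029956099746819/16033699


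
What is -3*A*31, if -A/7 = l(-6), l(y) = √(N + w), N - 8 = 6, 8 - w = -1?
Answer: 651*√23 ≈ 3122.1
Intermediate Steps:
w = 9 (w = 8 - 1*(-1) = 8 + 1 = 9)
N = 14 (N = 8 + 6 = 14)
l(y) = √23 (l(y) = √(14 + 9) = √23)
A = -7*√23 ≈ -33.571
-3*A*31 = -(-21)*√23*31 = (21*√23)*31 = 651*√23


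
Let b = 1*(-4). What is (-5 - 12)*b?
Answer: 68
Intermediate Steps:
b = -4
(-5 - 12)*b = (-5 - 12)*(-4) = -17*(-4) = 68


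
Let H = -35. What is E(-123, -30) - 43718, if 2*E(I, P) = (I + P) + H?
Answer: -43812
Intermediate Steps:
E(I, P) = -35/2 + I/2 + P/2 (E(I, P) = ((I + P) - 35)/2 = (-35 + I + P)/2 = -35/2 + I/2 + P/2)
E(-123, -30) - 43718 = (-35/2 + (½)*(-123) + (½)*(-30)) - 43718 = (-35/2 - 123/2 - 15) - 43718 = -94 - 43718 = -43812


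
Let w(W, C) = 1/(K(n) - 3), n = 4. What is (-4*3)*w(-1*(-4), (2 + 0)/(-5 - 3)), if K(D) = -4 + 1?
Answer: 2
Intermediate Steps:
K(D) = -3
w(W, C) = -1/6 (w(W, C) = 1/(-3 - 3) = 1/(-6) = -1/6)
(-4*3)*w(-1*(-4), (2 + 0)/(-5 - 3)) = -4*3*(-1/6) = -12*(-1/6) = 2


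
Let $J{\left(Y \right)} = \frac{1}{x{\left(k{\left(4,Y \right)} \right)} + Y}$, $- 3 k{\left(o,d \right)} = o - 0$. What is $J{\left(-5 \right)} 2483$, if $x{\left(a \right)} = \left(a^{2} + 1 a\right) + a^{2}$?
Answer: $- \frac{22347}{25} \approx -893.88$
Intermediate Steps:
$k{\left(o,d \right)} = - \frac{o}{3}$ ($k{\left(o,d \right)} = - \frac{o - 0}{3} = - \frac{o + 0}{3} = - \frac{o}{3}$)
$x{\left(a \right)} = a + 2 a^{2}$ ($x{\left(a \right)} = \left(a^{2} + a\right) + a^{2} = \left(a + a^{2}\right) + a^{2} = a + 2 a^{2}$)
$J{\left(Y \right)} = \frac{1}{\frac{20}{9} + Y}$ ($J{\left(Y \right)} = \frac{1}{\left(- \frac{1}{3}\right) 4 \left(1 + 2 \left(\left(- \frac{1}{3}\right) 4\right)\right) + Y} = \frac{1}{- \frac{4 \left(1 + 2 \left(- \frac{4}{3}\right)\right)}{3} + Y} = \frac{1}{- \frac{4 \left(1 - \frac{8}{3}\right)}{3} + Y} = \frac{1}{\left(- \frac{4}{3}\right) \left(- \frac{5}{3}\right) + Y} = \frac{1}{\frac{20}{9} + Y}$)
$J{\left(-5 \right)} 2483 = \frac{9}{20 + 9 \left(-5\right)} 2483 = \frac{9}{20 - 45} \cdot 2483 = \frac{9}{-25} \cdot 2483 = 9 \left(- \frac{1}{25}\right) 2483 = \left(- \frac{9}{25}\right) 2483 = - \frac{22347}{25}$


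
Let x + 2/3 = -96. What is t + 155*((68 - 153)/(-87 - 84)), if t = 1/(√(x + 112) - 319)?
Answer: 4021333828/52195527 - √138/305237 ≈ 77.044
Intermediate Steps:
x = -290/3 (x = -⅔ - 96 = -290/3 ≈ -96.667)
t = 1/(-319 + √138/3) (t = 1/(√(-290/3 + 112) - 319) = 1/(√(46/3) - 319) = 1/(√138/3 - 319) = 1/(-319 + √138/3) ≈ -0.0031738)
t + 155*((68 - 153)/(-87 - 84)) = (-957/305237 - √138/305237) + 155*((68 - 153)/(-87 - 84)) = (-957/305237 - √138/305237) + 155*(-85/(-171)) = (-957/305237 - √138/305237) + 155*(-85*(-1/171)) = (-957/305237 - √138/305237) + 155*(85/171) = (-957/305237 - √138/305237) + 13175/171 = 4021333828/52195527 - √138/305237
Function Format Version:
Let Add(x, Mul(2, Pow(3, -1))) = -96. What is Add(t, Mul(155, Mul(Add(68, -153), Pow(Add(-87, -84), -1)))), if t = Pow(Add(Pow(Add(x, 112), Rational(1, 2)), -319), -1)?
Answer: Add(Rational(4021333828, 52195527), Mul(Rational(-1, 305237), Pow(138, Rational(1, 2)))) ≈ 77.044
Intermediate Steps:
x = Rational(-290, 3) (x = Add(Rational(-2, 3), -96) = Rational(-290, 3) ≈ -96.667)
t = Pow(Add(-319, Mul(Rational(1, 3), Pow(138, Rational(1, 2)))), -1) (t = Pow(Add(Pow(Add(Rational(-290, 3), 112), Rational(1, 2)), -319), -1) = Pow(Add(Pow(Rational(46, 3), Rational(1, 2)), -319), -1) = Pow(Add(Mul(Rational(1, 3), Pow(138, Rational(1, 2))), -319), -1) = Pow(Add(-319, Mul(Rational(1, 3), Pow(138, Rational(1, 2)))), -1) ≈ -0.0031738)
Add(t, Mul(155, Mul(Add(68, -153), Pow(Add(-87, -84), -1)))) = Add(Add(Rational(-957, 305237), Mul(Rational(-1, 305237), Pow(138, Rational(1, 2)))), Mul(155, Mul(Add(68, -153), Pow(Add(-87, -84), -1)))) = Add(Add(Rational(-957, 305237), Mul(Rational(-1, 305237), Pow(138, Rational(1, 2)))), Mul(155, Mul(-85, Pow(-171, -1)))) = Add(Add(Rational(-957, 305237), Mul(Rational(-1, 305237), Pow(138, Rational(1, 2)))), Mul(155, Mul(-85, Rational(-1, 171)))) = Add(Add(Rational(-957, 305237), Mul(Rational(-1, 305237), Pow(138, Rational(1, 2)))), Mul(155, Rational(85, 171))) = Add(Add(Rational(-957, 305237), Mul(Rational(-1, 305237), Pow(138, Rational(1, 2)))), Rational(13175, 171)) = Add(Rational(4021333828, 52195527), Mul(Rational(-1, 305237), Pow(138, Rational(1, 2))))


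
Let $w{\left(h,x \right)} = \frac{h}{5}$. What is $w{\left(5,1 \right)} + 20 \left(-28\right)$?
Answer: $-559$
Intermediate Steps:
$w{\left(h,x \right)} = \frac{h}{5}$ ($w{\left(h,x \right)} = h \frac{1}{5} = \frac{h}{5}$)
$w{\left(5,1 \right)} + 20 \left(-28\right) = \frac{1}{5} \cdot 5 + 20 \left(-28\right) = 1 - 560 = -559$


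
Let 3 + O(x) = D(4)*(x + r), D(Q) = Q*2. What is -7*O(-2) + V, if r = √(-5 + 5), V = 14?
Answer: 147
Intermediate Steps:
D(Q) = 2*Q
r = 0 (r = √0 = 0)
O(x) = -3 + 8*x (O(x) = -3 + (2*4)*(x + 0) = -3 + 8*x)
-7*O(-2) + V = -7*(-3 + 8*(-2)) + 14 = -7*(-3 - 16) + 14 = -7*(-19) + 14 = 133 + 14 = 147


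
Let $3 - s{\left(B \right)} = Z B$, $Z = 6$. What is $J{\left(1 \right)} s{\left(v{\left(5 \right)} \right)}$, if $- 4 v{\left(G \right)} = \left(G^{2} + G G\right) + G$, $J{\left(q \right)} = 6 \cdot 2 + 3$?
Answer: $\frac{2565}{2} \approx 1282.5$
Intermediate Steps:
$J{\left(q \right)} = 15$ ($J{\left(q \right)} = 12 + 3 = 15$)
$v{\left(G \right)} = - \frac{G^{2}}{2} - \frac{G}{4}$ ($v{\left(G \right)} = - \frac{\left(G^{2} + G G\right) + G}{4} = - \frac{\left(G^{2} + G^{2}\right) + G}{4} = - \frac{2 G^{2} + G}{4} = - \frac{G + 2 G^{2}}{4} = - \frac{G^{2}}{2} - \frac{G}{4}$)
$s{\left(B \right)} = 3 - 6 B$
$J{\left(1 \right)} s{\left(v{\left(5 \right)} \right)} = 15 \left(3 - 6 \left(\left(- \frac{1}{4}\right) 5 \left(1 + 2 \cdot 5\right)\right)\right) = 15 \left(3 - 6 \left(\left(- \frac{1}{4}\right) 5 \left(1 + 10\right)\right)\right) = 15 \left(3 - 6 \left(\left(- \frac{1}{4}\right) 5 \cdot 11\right)\right) = 15 \left(3 - - \frac{165}{2}\right) = 15 \left(3 + \frac{165}{2}\right) = 15 \cdot \frac{171}{2} = \frac{2565}{2}$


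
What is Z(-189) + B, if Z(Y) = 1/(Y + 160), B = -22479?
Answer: -651892/29 ≈ -22479.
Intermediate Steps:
Z(Y) = 1/(160 + Y)
Z(-189) + B = 1/(160 - 189) - 22479 = 1/(-29) - 22479 = -1/29 - 22479 = -651892/29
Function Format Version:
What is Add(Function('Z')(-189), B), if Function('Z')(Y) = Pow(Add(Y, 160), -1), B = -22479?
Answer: Rational(-651892, 29) ≈ -22479.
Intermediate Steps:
Function('Z')(Y) = Pow(Add(160, Y), -1)
Add(Function('Z')(-189), B) = Add(Pow(Add(160, -189), -1), -22479) = Add(Pow(-29, -1), -22479) = Add(Rational(-1, 29), -22479) = Rational(-651892, 29)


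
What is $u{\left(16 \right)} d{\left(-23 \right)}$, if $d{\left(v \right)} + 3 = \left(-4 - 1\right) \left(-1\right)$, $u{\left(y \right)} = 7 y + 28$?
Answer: $280$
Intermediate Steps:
$u{\left(y \right)} = 28 + 7 y$
$d{\left(v \right)} = 2$ ($d{\left(v \right)} = -3 + \left(-4 - 1\right) \left(-1\right) = -3 - -5 = -3 + 5 = 2$)
$u{\left(16 \right)} d{\left(-23 \right)} = \left(28 + 7 \cdot 16\right) 2 = \left(28 + 112\right) 2 = 140 \cdot 2 = 280$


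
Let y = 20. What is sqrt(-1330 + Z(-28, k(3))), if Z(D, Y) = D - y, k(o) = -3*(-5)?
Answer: I*sqrt(1378) ≈ 37.121*I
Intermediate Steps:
k(o) = 15
Z(D, Y) = -20 + D (Z(D, Y) = D - 1*20 = D - 20 = -20 + D)
sqrt(-1330 + Z(-28, k(3))) = sqrt(-1330 + (-20 - 28)) = sqrt(-1330 - 48) = sqrt(-1378) = I*sqrt(1378)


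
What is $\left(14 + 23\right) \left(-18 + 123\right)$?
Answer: $3885$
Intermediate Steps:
$\left(14 + 23\right) \left(-18 + 123\right) = 37 \cdot 105 = 3885$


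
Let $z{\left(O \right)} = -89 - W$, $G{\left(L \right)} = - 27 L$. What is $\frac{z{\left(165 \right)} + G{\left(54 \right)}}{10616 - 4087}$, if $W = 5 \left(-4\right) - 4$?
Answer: $- \frac{1523}{6529} \approx -0.23327$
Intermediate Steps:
$W = -24$ ($W = -20 - 4 = -24$)
$z{\left(O \right)} = -65$ ($z{\left(O \right)} = -89 - -24 = -89 + 24 = -65$)
$\frac{z{\left(165 \right)} + G{\left(54 \right)}}{10616 - 4087} = \frac{-65 - 1458}{10616 - 4087} = \frac{-65 - 1458}{6529} = \left(-1523\right) \frac{1}{6529} = - \frac{1523}{6529}$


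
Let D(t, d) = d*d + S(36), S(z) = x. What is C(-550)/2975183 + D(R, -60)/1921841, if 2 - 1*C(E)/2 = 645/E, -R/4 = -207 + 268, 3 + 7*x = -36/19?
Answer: 78422457154652/41825916734970445 ≈ 0.0018750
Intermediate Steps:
x = -93/133 (x = -3/7 + (-36/19)/7 = -3/7 + (-36*1/19)/7 = -3/7 + (⅐)*(-36/19) = -3/7 - 36/133 = -93/133 ≈ -0.69925)
R = -244 (R = -4*(-207 + 268) = -4*61 = -244)
S(z) = -93/133
D(t, d) = -93/133 + d² (D(t, d) = d*d - 93/133 = d² - 93/133 = -93/133 + d²)
C(E) = 4 - 1290/E
C(-550)/2975183 + D(R, -60)/1921841 = (4 - 1290/(-550))/2975183 + (-93/133 + (-60)²)/1921841 = (4 - 1290*(-1/550))*(1/2975183) + (-93/133 + 3600)*(1/1921841) = (4 + 129/55)*(1/2975183) + (478707/133)*(1/1921841) = (349/55)*(1/2975183) + 478707/255604853 = 349/163635065 + 478707/255604853 = 78422457154652/41825916734970445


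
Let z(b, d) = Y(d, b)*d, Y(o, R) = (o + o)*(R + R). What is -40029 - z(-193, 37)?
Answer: 1016839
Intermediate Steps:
Y(o, R) = 4*R*o (Y(o, R) = (2*o)*(2*R) = 4*R*o)
z(b, d) = 4*b*d² (z(b, d) = (4*b*d)*d = 4*b*d²)
-40029 - z(-193, 37) = -40029 - 4*(-193)*37² = -40029 - 4*(-193)*1369 = -40029 - 1*(-1056868) = -40029 + 1056868 = 1016839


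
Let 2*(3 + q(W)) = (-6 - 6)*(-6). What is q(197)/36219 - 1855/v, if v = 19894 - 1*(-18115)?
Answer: -21977316/458882657 ≈ -0.047893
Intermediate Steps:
v = 38009 (v = 19894 + 18115 = 38009)
q(W) = 33 (q(W) = -3 + ((-6 - 6)*(-6))/2 = -3 + (-12*(-6))/2 = -3 + (½)*72 = -3 + 36 = 33)
q(197)/36219 - 1855/v = 33/36219 - 1855/38009 = 33*(1/36219) - 1855*1/38009 = 11/12073 - 1855/38009 = -21977316/458882657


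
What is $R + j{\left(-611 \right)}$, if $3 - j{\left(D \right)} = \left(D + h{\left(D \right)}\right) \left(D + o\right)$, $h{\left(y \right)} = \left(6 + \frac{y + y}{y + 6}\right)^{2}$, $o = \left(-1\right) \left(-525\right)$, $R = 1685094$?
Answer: $\frac{599579083519}{366025} \approx 1.6381 \cdot 10^{6}$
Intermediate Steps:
$o = 525$
$h{\left(y \right)} = \left(6 + \frac{2 y}{6 + y}\right)^{2}$
$j{\left(D \right)} = 3 - \left(525 + D\right) \left(D + \frac{16 \left(9 + 2 D\right)^{2}}{\left(6 + D\right)^{2}}\right)$ ($j{\left(D \right)} = 3 - \left(D + \frac{16 \left(9 + 2 D\right)^{2}}{\left(6 + D\right)^{2}}\right) \left(D + 525\right) = 3 - \left(D + \frac{16 \left(9 + 2 D\right)^{2}}{\left(6 + D\right)^{2}}\right) \left(525 + D\right) = 3 - \left(525 + D\right) \left(D + \frac{16 \left(9 + 2 D\right)^{2}}{\left(6 + D\right)^{2}}\right)$)
$R + j{\left(-611 \right)} = 1685094 + \frac{-680292 - \left(-611\right)^{4} - -197084160 - 40509 \left(-611\right)^{2} - 601 \left(-611\right)^{3}}{36 + \left(-611\right)^{2} + 12 \left(-611\right)} = 1685094 + \frac{-680292 - 139368569041 + 197084160 - 15122860389 - -137087577731}{36 + 373321 - 7332} = 1685094 + \frac{-680292 - 139368569041 + 197084160 - 15122860389 + 137087577731}{366025} = 1685094 + \frac{1}{366025} \left(-17207447831\right) = 1685094 - \frac{17207447831}{366025} = \frac{599579083519}{366025}$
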